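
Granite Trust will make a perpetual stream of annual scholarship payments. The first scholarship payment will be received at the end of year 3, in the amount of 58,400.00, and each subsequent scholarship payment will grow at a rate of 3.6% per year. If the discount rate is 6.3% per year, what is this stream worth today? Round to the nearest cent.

1914179.03

Value at end of year 2: C₁ / (r − g) = 58,400.00 / (0.063 − 0.036) = 2,162,962.9630
Discount to today: PV = 2,162,962.9630 / (1 + 0.063)^2 = 2,162,962.9630 / 1.129969 = 1,914,179.03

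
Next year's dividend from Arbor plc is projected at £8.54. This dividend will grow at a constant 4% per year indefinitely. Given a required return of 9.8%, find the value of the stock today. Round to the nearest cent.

Growing perpetuity: P = D₁ / (r − g) = £8.5400 / (0.098 − 0.04) = £147.24

£147.24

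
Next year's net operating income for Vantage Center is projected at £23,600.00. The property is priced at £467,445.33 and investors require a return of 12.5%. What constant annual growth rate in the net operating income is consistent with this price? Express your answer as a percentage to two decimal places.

7.45%

P = D₁/(r−g) ⇒ g = r − D₁/P = 0.125 − £23,600.00/£467,445.33 = 0.074513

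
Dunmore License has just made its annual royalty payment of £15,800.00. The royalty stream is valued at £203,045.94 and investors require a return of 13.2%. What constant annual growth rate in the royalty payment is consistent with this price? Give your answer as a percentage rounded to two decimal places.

5.03%

P = D₀(1+g)/(r−g) ⇒ P(r−g) = D₀(1+g) ⇒ g(P+D₀) = P·r − D₀
g = (P·r − D₀)/(P + D₀) = (£203,045.94×0.132 − £15,800.00) / (£203,045.94 + £15,800.00) = 0.050273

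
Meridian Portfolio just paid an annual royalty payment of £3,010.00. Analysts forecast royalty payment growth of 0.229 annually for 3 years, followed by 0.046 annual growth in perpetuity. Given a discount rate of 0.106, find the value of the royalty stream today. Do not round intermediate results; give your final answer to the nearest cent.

£83192.31

D_1 = 3699.29000
D_2 = 4546.42741
D_3 = 5587.55929
Terminal value at year 3: TV = D_3×(1+g_2)/(r−g_2) = 5844.58701/0.06 = 97409.78357
P_0 = D_1/(1+r)^1 + D_2/(1+r)^2 + D_3/(1+r)^3 + TV/(1+r)^3
    = 3344.74684 + 3716.72139 + 4130.06383 + 72000.77938 = 83192.31143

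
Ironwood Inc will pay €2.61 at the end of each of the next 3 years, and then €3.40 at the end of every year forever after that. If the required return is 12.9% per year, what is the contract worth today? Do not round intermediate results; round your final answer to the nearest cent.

€24.49

PV of 3-year annuity: €2.61 × [1 − (1+0.129)^−3] / 0.129 = 6.17309
Perpetuity value at year 3: €3.40 / 0.129 = 26.35659
PV of perpetuity: 26.35659 / (1+0.129)^3 = 18.31502
Total PV = 6.17309 + 18.31502 = 24.48811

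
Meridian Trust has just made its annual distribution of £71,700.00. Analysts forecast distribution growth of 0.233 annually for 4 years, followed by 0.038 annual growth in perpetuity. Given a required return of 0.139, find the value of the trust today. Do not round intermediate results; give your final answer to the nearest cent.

£1362996.09

D_1 = 88406.10000
D_2 = 109004.72130
D_3 = 134402.82136
D_4 = 165718.67874
Terminal value at year 4: TV = D_4×(1+g_2)/(r−g_2) = 172015.98853/0.101 = 1703128.59933
P_0 = D_1/(1+r)^1 + D_2/(1+r)^2 + D_3/(1+r)^3 + D_4/(1+r)^4 + TV/(1+r)^4
    = 77617.29587 + 84022.93750 + 90957.22734 + 98463.79395 + 1011934.83285 = 1362996.08751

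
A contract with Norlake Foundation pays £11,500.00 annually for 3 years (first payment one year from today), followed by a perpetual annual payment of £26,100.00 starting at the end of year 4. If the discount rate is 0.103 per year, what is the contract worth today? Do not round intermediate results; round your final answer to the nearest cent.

PV of 3-year annuity: £11,500.00 × [1 − (1+0.103)^−3] / 0.103 = 28448.42559
Perpetuity value at year 3: £26,100.00 / 0.103 = 253398.05825
PV of perpetuity: 253398.05825 / (1+0.103)^3 = 188832.50105
Total PV = 28448.42559 + 188832.50105 = 217280.92664

£217280.93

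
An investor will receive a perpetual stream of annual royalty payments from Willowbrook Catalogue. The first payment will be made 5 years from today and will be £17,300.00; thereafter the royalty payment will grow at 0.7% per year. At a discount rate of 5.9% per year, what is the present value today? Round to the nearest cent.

£264520.25

Value at end of year 4: C₁ / (r − g) = £17,300.00 / (0.059 − 0.007) = £332,692.3077
Discount to today: PV = £332,692.3077 / (1 + 0.059)^4 = £332,692.3077 / 1.257720 = £264,520.25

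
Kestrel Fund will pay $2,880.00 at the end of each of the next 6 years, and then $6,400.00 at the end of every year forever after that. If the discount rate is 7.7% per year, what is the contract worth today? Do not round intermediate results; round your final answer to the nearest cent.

PV of 6-year annuity: $2,880.00 × [1 − (1+0.077)^−6] / 0.077 = 13435.93586
Perpetuity value at year 6: $6,400.00 / 0.077 = 83116.88312
PV of perpetuity: 83116.88312 / (1+0.077)^6 = 53259.24787
Total PV = 13435.93586 + 53259.24787 = 66695.18373

$66695.18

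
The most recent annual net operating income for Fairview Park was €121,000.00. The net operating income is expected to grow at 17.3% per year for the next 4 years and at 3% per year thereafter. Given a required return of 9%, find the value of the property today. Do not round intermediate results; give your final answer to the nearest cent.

D_1 = 141933.00000
D_2 = 166487.40900
D_3 = 195289.73076
D_4 = 229074.85418
Terminal value at year 4: TV = D_4×(1+g_2)/(r−g_2) = 235947.09980/0.06 = 3932451.66339
P_0 = D_1/(1+r)^1 + D_2/(1+r)^2 + D_3/(1+r)^3 + D_4/(1+r)^4 + TV/(1+r)^4
    = 130213.76147 + 140129.12129 + 150799.50392 + 162282.40192 + 2785847.89964 = 3369272.68823

€3369272.69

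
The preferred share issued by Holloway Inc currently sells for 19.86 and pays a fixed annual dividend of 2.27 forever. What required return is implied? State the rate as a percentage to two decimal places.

11.43%

P = C/r ⇒ r = C/P = 2.27/19.86 = 0.114300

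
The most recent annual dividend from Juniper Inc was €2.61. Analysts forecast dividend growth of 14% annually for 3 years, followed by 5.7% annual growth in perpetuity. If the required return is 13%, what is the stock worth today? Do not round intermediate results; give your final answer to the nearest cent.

€46.77

D_1 = 2.97540
D_2 = 3.39196
D_3 = 3.86683
Terminal value at year 3: TV = D_3×(1+g_2)/(r−g_2) = 4.08724/0.073 = 55.98958
P_0 = D_1/(1+r)^1 + D_2/(1+r)^2 + D_3/(1+r)^3 + TV/(1+r)^3
    = 2.63310 + 2.65640 + 2.67991 + 38.80359 = 46.77299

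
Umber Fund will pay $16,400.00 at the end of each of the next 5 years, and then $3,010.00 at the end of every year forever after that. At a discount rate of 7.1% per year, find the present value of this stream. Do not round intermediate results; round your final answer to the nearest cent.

PV of 5-year annuity: $16,400.00 × [1 − (1+0.071)^−5] / 0.071 = 67063.57543
Perpetuity value at year 5: $3,010.00 / 0.071 = 42394.36620
PV of perpetuity: 42394.36620 / (1+0.071)^5 = 30085.74656
Total PV = 67063.57543 + 30085.74656 = 97149.32199

$97149.32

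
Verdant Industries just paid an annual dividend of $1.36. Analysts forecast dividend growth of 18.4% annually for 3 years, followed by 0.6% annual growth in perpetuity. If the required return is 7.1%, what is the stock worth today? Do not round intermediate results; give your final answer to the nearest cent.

$33.44

D_1 = 1.61024
D_2 = 1.90652
D_3 = 2.25732
Terminal value at year 3: TV = D_3×(1+g_2)/(r−g_2) = 2.27087/0.065 = 34.93644
P_0 = D_1/(1+r)^1 + D_2/(1+r)^2 + D_3/(1+r)^3 + TV/(1+r)^3
    = 1.50349 + 1.66212 + 1.83749 + 28.43873 = 33.44184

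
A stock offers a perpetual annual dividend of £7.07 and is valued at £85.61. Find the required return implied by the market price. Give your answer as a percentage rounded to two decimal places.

P = C/r ⇒ r = C/P = £7.07/£85.61 = 0.082584

8.26%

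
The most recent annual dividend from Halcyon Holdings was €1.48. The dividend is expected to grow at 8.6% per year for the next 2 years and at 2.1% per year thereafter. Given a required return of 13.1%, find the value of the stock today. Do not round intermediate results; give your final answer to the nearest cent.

D_1 = 1.60728
D_2 = 1.74551
Terminal value at year 2: TV = D_2×(1+g_2)/(r−g_2) = 1.78216/0.11 = 16.20147
P_0 = D_1/(1+r)^1 + D_2/(1+r)^2 + TV/(1+r)^2
    = 1.42111 + 1.36457 + 12.66570 = 15.45139

€15.45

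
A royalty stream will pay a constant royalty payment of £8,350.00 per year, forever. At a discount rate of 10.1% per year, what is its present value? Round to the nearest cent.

Level perpetuity: PV = C / r = £8,350.00 / 0.101 = £82,673.27

£82673.27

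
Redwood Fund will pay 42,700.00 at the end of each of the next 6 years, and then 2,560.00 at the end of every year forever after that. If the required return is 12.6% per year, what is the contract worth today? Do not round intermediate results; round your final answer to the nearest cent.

182582.59

PV of 6-year annuity: 42,700.00 × [1 − (1+0.126)^−6] / 0.126 = 172613.87728
Perpetuity value at year 6: 2,560.00 / 0.126 = 20317.46032
PV of perpetuity: 20317.46032 / (1+0.126)^6 = 9968.71264
Total PV = 172613.87728 + 9968.71264 = 182582.58992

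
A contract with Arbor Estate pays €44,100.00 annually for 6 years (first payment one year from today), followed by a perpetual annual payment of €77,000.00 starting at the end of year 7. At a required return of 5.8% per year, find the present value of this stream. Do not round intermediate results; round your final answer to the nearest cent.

€1164784.64

PV of 6-year annuity: €44,100.00 × [1 − (1+0.058)^−6] / 0.058 = 218223.37951
Perpetuity value at year 6: €77,000.00 / 0.058 = 1327586.20690
PV of perpetuity: 1327586.20690 / (1+0.058)^6 = 946561.25854
Total PV = 218223.37951 + 946561.25854 = 1164784.63805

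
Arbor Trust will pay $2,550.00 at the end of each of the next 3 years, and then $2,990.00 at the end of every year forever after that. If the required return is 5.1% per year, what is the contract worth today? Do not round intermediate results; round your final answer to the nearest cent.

$57431.46

PV of 3-year annuity: $2,550.00 × [1 − (1+0.051)^−3] / 0.051 = 6931.29076
Perpetuity value at year 3: $2,990.00 / 0.051 = 58627.45098
PV of perpetuity: 58627.45098 / (1+0.051)^3 = 50500.17280
Total PV = 6931.29076 + 50500.17280 = 57431.46356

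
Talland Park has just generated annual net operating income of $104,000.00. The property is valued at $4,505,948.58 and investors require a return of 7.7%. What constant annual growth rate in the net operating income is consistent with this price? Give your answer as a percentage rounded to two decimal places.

5.27%

P = D₀(1+g)/(r−g) ⇒ P(r−g) = D₀(1+g) ⇒ g(P+D₀) = P·r − D₀
g = (P·r − D₀)/(P + D₀) = ($4,505,948.58×0.077 − $104,000.00) / ($4,505,948.58 + $104,000.00) = 0.052703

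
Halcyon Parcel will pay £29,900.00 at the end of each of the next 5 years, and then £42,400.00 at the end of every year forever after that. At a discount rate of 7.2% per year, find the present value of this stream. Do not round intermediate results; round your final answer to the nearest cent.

£537909.72

PV of 5-year annuity: £29,900.00 × [1 − (1+0.072)^−5] / 0.072 = 121942.18333
Perpetuity value at year 5: £42,400.00 / 0.072 = 588888.88889
PV of perpetuity: 588888.88889 / (1+0.072)^5 = 415967.53193
Total PV = 121942.18333 + 415967.53193 = 537909.71526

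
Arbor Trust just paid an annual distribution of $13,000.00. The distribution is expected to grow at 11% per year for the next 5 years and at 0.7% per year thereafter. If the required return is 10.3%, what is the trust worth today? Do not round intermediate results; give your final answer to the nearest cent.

D_1 = 14430.00000
D_2 = 16017.30000
D_3 = 17779.20300
D_4 = 19734.91533
D_5 = 21905.75602
Terminal value at year 5: TV = D_5×(1+g_2)/(r−g_2) = 22059.09631/0.096 = 229782.25321
P_0 = D_1/(1+r)^1 + D_2/(1+r)^2 + D_3/(1+r)^3 + D_4/(1+r)^4 + D_5/(1+r)^5 + TV/(1+r)^5
    = 13082.50227 + 13165.52812 + 13249.08088 + 13333.16390 + 13417.78053 + 140746.92703 = 206994.98273

$206994.98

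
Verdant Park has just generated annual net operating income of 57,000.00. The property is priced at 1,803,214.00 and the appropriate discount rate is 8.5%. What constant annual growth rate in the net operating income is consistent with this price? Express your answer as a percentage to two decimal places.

5.18%

P = D₀(1+g)/(r−g) ⇒ P(r−g) = D₀(1+g) ⇒ g(P+D₀) = P·r − D₀
g = (P·r − D₀)/(P + D₀) = (1,803,214.00×0.085 − 57,000.00) / (1,803,214.00 + 57,000.00) = 0.051754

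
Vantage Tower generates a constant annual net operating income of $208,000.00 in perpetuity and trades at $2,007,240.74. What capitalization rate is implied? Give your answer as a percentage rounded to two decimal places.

P = C/r ⇒ r = C/P = $208,000.00/$2,007,240.74 = 0.103625

10.36%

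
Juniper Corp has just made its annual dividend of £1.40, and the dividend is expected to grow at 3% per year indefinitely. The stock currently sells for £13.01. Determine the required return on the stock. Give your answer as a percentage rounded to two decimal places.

D₁ = £1.40 × 1.03 = £1.4420
P = D₁/(r − g) ⇒ r = D₁/P + g = £1.4420/£13.01 + 0.03 = 0.110838 + 0.03 = 0.140838

14.08%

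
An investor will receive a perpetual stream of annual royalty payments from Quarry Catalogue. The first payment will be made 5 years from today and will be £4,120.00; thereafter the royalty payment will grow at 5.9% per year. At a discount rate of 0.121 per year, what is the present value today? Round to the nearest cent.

Value at end of year 4: C₁ / (r − g) = £4,120.00 / (0.121 − 0.059) = £66,451.6129
Discount to today: PV = £66,451.6129 / (1 + 0.121)^4 = £66,451.6129 / 1.579147 = £42,080.71

£42080.71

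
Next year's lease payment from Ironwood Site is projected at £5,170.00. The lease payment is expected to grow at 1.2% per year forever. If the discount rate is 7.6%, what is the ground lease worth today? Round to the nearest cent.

£80781.25

Growing perpetuity: P = D₁ / (r − g) = £5,170.0000 / (0.076 − 0.012) = £80,781.25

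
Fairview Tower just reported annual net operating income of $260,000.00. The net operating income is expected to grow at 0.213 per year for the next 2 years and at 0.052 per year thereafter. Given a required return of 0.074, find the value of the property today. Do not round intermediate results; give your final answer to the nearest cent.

D_1 = 315380.00000
D_2 = 382555.94000
Terminal value at year 2: TV = D_2×(1+g_2)/(r−g_2) = 402448.84888/0.022 = 18293129.49455
P_0 = D_1/(1+r)^1 + D_2/(1+r)^2 + TV/(1+r)^2
    = 293649.90689 + 331654.87622 + 15859133.17186 = 16484437.95497

$16484437.95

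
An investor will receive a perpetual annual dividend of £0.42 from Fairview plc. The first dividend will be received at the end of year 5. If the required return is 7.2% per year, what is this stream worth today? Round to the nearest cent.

£4.42

Value at end of year 4: C / r = £0.42 / 0.072 = £5.8333
Discount to today: PV = £5.8333 / (1 + 0.072)^4 = £5.8333 / 1.320624 = £4.42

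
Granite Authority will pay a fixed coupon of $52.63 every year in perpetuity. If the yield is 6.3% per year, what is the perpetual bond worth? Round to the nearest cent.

Level perpetuity: PV = C / r = $52.63 / 0.063 = $835.40

$835.40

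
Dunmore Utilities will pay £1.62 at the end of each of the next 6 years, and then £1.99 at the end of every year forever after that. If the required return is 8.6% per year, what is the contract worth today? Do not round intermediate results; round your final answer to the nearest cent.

£21.46

PV of 6-year annuity: £1.62 × [1 − (1+0.086)^−6] / 0.086 = 7.35468
Perpetuity value at year 6: £1.99 / 0.086 = 23.13953
PV of perpetuity: 23.13953 / (1+0.086)^6 = 14.10508
Total PV = 7.35468 + 14.10508 = 21.45976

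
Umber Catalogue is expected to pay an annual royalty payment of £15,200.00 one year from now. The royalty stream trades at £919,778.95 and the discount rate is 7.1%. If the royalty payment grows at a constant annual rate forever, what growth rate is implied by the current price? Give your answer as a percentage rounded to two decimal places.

P = D₁/(r−g) ⇒ g = r − D₁/P = 0.071 − £15,200.00/£919,778.95 = 0.054474

5.45%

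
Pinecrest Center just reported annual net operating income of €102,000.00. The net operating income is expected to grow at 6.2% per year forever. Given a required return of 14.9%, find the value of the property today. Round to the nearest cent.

D₁ = D₀ × (1 + g) = €102,000.00 × 1.062 = €108,324.0000
Growing perpetuity: P = D₁ / (r − g) = €108,324.0000 / (0.149 − 0.062) = €1,245,103.45

€1245103.45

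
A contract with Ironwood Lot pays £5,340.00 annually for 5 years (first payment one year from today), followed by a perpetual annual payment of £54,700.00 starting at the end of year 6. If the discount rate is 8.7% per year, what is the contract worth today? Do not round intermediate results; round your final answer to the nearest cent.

£435238.60

PV of 5-year annuity: £5,340.00 × [1 − (1+0.087)^−5] / 0.087 = 20933.43081
Perpetuity value at year 5: £54,700.00 / 0.087 = 628735.63218
PV of perpetuity: 628735.63218 / (1+0.087)^5 = 414305.17049
Total PV = 20933.43081 + 414305.17049 = 435238.60130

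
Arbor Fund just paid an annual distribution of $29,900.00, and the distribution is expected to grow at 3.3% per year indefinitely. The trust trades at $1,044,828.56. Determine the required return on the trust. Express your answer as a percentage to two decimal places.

6.26%

D₁ = $29,900.00 × 1.033 = $30,886.7000
P = D₁/(r − g) ⇒ r = D₁/P + g = $30,886.7000/$1,044,828.56 + 0.033 = 0.029562 + 0.033 = 0.062562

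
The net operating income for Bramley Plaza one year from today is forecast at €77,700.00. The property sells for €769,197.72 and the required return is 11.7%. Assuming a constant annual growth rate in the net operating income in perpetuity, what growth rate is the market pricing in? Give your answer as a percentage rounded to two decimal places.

P = D₁/(r−g) ⇒ g = r − D₁/P = 0.117 − €77,700.00/€769,197.72 = 0.015986

1.60%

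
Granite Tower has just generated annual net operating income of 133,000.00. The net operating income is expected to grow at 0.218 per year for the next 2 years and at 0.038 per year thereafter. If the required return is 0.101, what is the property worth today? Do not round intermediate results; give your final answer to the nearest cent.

D_1 = 161994.00000
D_2 = 197308.69200
Terminal value at year 2: TV = D_2×(1+g_2)/(r−g_2) = 204806.42230/0.063 = 3250895.59200
P_0 = D_1/(1+r)^1 + D_2/(1+r)^2 + TV/(1+r)^2
    = 147133.51499 + 162768.95663 + 2681812.33310 = 2991714.80472

2991714.80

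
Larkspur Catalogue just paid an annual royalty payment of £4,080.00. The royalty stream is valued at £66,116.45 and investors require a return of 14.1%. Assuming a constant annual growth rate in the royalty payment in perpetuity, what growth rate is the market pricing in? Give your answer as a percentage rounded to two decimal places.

7.47%

P = D₀(1+g)/(r−g) ⇒ P(r−g) = D₀(1+g) ⇒ g(P+D₀) = P·r − D₀
g = (P·r − D₀)/(P + D₀) = (£66,116.45×0.141 − £4,080.00) / (£66,116.45 + £4,080.00) = 0.074682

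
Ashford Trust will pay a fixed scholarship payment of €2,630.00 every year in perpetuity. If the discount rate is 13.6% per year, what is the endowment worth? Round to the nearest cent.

Level perpetuity: PV = C / r = €2,630.00 / 0.136 = €19,338.24

€19338.24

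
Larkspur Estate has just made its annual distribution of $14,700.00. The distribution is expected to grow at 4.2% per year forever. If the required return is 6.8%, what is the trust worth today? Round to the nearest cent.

D₁ = D₀ × (1 + g) = $14,700.00 × 1.042 = $15,317.4000
Growing perpetuity: P = D₁ / (r − g) = $15,317.4000 / (0.068 − 0.042) = $589,130.77

$589130.77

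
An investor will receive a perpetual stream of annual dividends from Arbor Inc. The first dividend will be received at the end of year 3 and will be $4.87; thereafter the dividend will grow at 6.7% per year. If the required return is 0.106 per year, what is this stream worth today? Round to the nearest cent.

$102.08

Value at end of year 2: C₁ / (r − g) = $4.87 / (0.106 − 0.067) = $124.8718
Discount to today: PV = $124.8718 / (1 + 0.106)^2 = $124.8718 / 1.223236 = $102.08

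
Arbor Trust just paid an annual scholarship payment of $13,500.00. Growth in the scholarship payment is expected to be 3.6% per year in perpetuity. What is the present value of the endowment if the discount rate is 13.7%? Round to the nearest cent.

$138475.25

D₁ = D₀ × (1 + g) = $13,500.00 × 1.036 = $13,986.0000
Growing perpetuity: P = D₁ / (r − g) = $13,986.0000 / (0.137 − 0.036) = $138,475.25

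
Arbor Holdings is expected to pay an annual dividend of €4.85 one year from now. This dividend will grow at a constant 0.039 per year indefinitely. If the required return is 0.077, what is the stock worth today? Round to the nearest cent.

€127.63

Growing perpetuity: P = D₁ / (r − g) = €4.8500 / (0.077 − 0.039) = €127.63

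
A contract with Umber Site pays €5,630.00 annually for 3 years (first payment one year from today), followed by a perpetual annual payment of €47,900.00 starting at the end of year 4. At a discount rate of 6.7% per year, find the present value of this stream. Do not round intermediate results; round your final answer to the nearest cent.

PV of 3-year annuity: €5,630.00 × [1 − (1+0.067)^−3] / 0.067 = 14856.25781
Perpetuity value at year 3: €47,900.00 / 0.067 = 714925.37313
PV of perpetuity: 714925.37313 / (1+0.067)^3 = 588528.43721
Total PV = 14856.25781 + 588528.43721 = 603384.69503

€603384.70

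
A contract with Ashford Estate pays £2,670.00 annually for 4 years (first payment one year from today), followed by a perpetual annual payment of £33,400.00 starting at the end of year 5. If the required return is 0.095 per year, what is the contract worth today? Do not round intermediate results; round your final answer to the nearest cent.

PV of 4-year annuity: £2,670.00 × [1 − (1+0.095)^−4] / 0.095 = 8555.96459
Perpetuity value at year 4: £33,400.00 / 0.095 = 351578.94737
PV of perpetuity: 351578.94737 / (1+0.095)^4 = 244549.27792
Total PV = 8555.96459 + 244549.27792 = 253105.24251

£253105.24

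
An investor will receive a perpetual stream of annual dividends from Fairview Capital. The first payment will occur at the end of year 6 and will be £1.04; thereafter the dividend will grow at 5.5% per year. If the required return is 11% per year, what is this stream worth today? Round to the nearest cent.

£11.22

Value at end of year 5: C₁ / (r − g) = £1.04 / (0.11 − 0.055) = £18.9091
Discount to today: PV = £18.9091 / (1 + 0.11)^5 = £18.9091 / 1.685058 = £11.22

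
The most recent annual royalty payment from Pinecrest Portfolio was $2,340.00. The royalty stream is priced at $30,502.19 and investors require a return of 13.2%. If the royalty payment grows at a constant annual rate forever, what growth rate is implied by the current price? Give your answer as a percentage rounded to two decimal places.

P = D₀(1+g)/(r−g) ⇒ P(r−g) = D₀(1+g) ⇒ g(P+D₀) = P·r − D₀
g = (P·r − D₀)/(P + D₀) = ($30,502.19×0.132 − $2,340.00) / ($30,502.19 + $2,340.00) = 0.051345

5.13%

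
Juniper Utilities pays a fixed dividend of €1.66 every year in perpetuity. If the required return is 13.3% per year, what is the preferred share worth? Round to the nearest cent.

€12.48

Level perpetuity: PV = C / r = €1.66 / 0.133 = €12.48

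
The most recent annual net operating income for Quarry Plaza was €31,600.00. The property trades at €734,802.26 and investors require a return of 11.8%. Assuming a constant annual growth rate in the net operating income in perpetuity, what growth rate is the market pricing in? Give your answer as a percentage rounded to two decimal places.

7.19%

P = D₀(1+g)/(r−g) ⇒ P(r−g) = D₀(1+g) ⇒ g(P+D₀) = P·r − D₀
g = (P·r − D₀)/(P + D₀) = (€734,802.26×0.118 − €31,600.00) / (€734,802.26 + €31,600.00) = 0.071903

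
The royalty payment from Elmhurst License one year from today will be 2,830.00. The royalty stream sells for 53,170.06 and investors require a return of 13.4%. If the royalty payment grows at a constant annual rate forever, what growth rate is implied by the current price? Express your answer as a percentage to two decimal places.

P = D₁/(r−g) ⇒ g = r − D₁/P = 0.134 − 2,830.00/53,170.06 = 0.080775

8.08%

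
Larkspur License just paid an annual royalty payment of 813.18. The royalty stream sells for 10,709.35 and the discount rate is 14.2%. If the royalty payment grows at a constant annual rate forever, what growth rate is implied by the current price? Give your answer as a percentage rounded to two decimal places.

6.14%

P = D₀(1+g)/(r−g) ⇒ P(r−g) = D₀(1+g) ⇒ g(P+D₀) = P·r − D₀
g = (P·r − D₀)/(P + D₀) = (10,709.35×0.142 − 813.18) / (10,709.35 + 813.18) = 0.061406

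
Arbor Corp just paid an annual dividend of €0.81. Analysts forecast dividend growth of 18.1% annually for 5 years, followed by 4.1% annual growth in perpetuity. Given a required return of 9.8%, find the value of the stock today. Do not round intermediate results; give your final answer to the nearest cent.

D_1 = 0.95661
D_2 = 1.12976
D_3 = 1.33424
D_4 = 1.57574
D_5 = 1.86095
Terminal value at year 5: TV = D_5×(1+g_2)/(r−g_2) = 1.93725/0.057 = 33.98681
P_0 = D_1/(1+r)^1 + D_2/(1+r)^2 + D_3/(1+r)^3 + D_4/(1+r)^4 + D_5/(1+r)^5 + TV/(1+r)^5
    = 0.87123 + 0.93709 + 1.00792 + 1.08411 + 1.16607 + 21.29603 = 26.36245

€26.36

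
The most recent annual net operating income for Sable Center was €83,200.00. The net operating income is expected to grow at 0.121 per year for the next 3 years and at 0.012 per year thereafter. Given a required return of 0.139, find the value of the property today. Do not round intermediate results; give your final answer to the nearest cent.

D_1 = 93267.20000
D_2 = 104552.53120
D_3 = 117203.38748
Terminal value at year 3: TV = D_3×(1+g_2)/(r−g_2) = 118609.82812/0.127 = 933935.65453
P_0 = D_1/(1+r)^1 + D_2/(1+r)^2 + D_3/(1+r)^3 + TV/(1+r)^3
    = 81885.16242 + 80591.10367 + 79317.49536 + 632041.77402 = 873835.53546

€873835.54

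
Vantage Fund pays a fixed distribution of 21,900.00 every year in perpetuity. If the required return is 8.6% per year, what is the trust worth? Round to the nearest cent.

254651.16

Level perpetuity: PV = C / r = 21,900.00 / 0.086 = 254,651.16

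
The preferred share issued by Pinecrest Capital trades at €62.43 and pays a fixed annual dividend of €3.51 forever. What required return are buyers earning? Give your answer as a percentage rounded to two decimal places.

5.62%

P = C/r ⇒ r = C/P = €3.51/€62.43 = 0.056223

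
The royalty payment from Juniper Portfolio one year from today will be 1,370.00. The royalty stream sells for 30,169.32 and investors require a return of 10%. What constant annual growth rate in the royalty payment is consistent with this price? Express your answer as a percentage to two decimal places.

P = D₁/(r−g) ⇒ g = r − D₁/P = 0.1 − 1,370.00/30,169.32 = 0.054590

5.46%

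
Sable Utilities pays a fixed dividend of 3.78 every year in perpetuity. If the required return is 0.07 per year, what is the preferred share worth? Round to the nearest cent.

54.00

Level perpetuity: PV = C / r = 3.78 / 0.07 = 54.00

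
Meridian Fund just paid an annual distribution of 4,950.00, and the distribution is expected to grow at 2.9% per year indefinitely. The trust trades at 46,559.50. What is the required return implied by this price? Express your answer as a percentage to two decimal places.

D₁ = 4,950.00 × 1.029 = 5,093.5500
P = D₁/(r − g) ⇒ r = D₁/P + g = 5,093.5500/46,559.50 + 0.029 = 0.109399 + 0.029 = 0.138399

13.84%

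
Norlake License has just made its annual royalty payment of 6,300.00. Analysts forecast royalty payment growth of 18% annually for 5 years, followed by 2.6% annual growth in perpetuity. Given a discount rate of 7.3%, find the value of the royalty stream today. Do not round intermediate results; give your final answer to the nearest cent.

D_1 = 7434.00000
D_2 = 8772.12000
D_3 = 10351.10160
D_4 = 12214.29989
D_5 = 14412.87387
Terminal value at year 5: TV = D_5×(1+g_2)/(r−g_2) = 14787.60859/0.047 = 314629.96997
P_0 = D_1/(1+r)^1 + D_2/(1+r)^2 + D_3/(1+r)^3 + D_4/(1+r)^4 + D_5/(1+r)^5 + TV/(1+r)^5
    = 6928.23858 + 7619.12538 + 8378.90768 + 9214.45579 + 10133.32510 + 221208.33097 = 263482.38351

263482.38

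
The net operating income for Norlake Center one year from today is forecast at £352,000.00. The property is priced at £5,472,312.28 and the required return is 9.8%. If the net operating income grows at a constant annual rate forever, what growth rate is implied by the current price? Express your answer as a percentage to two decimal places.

3.37%

P = D₁/(r−g) ⇒ g = r − D₁/P = 0.098 − £352,000.00/£5,472,312.28 = 0.033676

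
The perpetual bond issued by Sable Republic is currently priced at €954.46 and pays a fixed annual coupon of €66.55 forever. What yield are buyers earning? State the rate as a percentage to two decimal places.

6.97%

P = C/r ⇒ r = C/P = €66.55/€954.46 = 0.069725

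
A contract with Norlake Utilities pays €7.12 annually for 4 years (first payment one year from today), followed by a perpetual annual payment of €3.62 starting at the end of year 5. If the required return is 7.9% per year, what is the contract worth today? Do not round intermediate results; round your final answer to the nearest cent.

PV of 4-year annuity: €7.12 × [1 − (1+0.079)^−4] / 0.079 = 23.63493
Perpetuity value at year 4: €3.62 / 0.079 = 45.82278
PV of perpetuity: 45.82278 / (1+0.079)^4 = 33.80615
Total PV = 23.63493 + 33.80615 = 57.44108

€57.44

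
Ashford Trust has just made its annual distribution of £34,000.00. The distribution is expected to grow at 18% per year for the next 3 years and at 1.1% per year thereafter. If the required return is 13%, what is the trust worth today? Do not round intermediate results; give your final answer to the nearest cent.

£440218.43

D_1 = 40120.00000
D_2 = 47341.60000
D_3 = 55863.08800
Terminal value at year 3: TV = D_3×(1+g_2)/(r−g_2) = 56477.58197/0.119 = 474601.52914
P_0 = D_1/(1+r)^1 + D_2/(1+r)^2 + D_3/(1+r)^3 + TV/(1+r)^3
    = 35504.42478 + 37075.41703 + 38715.92220 + 328922.66679 = 440218.43080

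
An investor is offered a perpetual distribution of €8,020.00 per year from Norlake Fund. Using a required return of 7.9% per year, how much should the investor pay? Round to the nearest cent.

Level perpetuity: PV = C / r = €8,020.00 / 0.079 = €101,518.99

€101518.99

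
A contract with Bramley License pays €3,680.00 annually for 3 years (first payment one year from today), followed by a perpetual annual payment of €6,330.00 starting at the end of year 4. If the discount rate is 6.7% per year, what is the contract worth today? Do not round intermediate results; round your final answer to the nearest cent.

PV of 3-year annuity: €3,680.00 × [1 − (1+0.067)^−3] / 0.067 = 9710.66230
Perpetuity value at year 3: €6,330.00 / 0.067 = 94477.61194
PV of perpetuity: 94477.61194 / (1+0.067)^3 = 77774.21728
Total PV = 9710.66230 + 77774.21728 = 87484.87958

€87484.88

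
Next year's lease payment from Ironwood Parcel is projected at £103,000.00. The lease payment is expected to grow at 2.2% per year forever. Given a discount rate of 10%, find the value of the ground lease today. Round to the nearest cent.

Growing perpetuity: P = D₁ / (r − g) = £103,000.0000 / (0.1 − 0.022) = £1,320,512.82

£1320512.82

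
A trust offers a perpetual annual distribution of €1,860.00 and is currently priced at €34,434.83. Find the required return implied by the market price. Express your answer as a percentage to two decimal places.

5.40%

P = C/r ⇒ r = C/P = €1,860.00/€34,434.83 = 0.054015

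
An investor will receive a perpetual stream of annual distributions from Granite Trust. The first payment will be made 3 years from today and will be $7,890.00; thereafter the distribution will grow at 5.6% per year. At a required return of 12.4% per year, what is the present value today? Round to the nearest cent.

Value at end of year 2: C₁ / (r − g) = $7,890.00 / (0.124 − 0.056) = $116,029.4118
Discount to today: PV = $116,029.4118 / (1 + 0.124)^2 = $116,029.4118 / 1.263376 = $91,840.76

$91840.76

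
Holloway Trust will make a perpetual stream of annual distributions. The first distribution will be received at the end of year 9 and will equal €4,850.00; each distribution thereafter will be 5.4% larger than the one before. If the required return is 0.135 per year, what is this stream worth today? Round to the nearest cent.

€21741.52

Value at end of year 8: C₁ / (r − g) = €4,850.00 / (0.135 − 0.054) = €59,876.5432
Discount to today: PV = €59,876.5432 / (1 + 0.135)^8 = €59,876.5432 / 2.754019 = €21,741.52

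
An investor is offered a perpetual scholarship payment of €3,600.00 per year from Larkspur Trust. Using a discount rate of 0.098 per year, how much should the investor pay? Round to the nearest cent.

Level perpetuity: PV = C / r = €3,600.00 / 0.098 = €36,734.69

€36734.69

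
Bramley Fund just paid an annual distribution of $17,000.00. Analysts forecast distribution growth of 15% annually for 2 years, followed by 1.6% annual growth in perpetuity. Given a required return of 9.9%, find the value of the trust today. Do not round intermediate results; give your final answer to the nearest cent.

$264261.60

D_1 = 19550.00000
D_2 = 22482.50000
Terminal value at year 2: TV = D_2×(1+g_2)/(r−g_2) = 22842.22000/0.083 = 275207.46988
P_0 = D_1/(1+r)^1 + D_2/(1+r)^2 + TV/(1+r)^2
    = 17788.89900 + 18614.40751 + 227858.28947 = 264261.59597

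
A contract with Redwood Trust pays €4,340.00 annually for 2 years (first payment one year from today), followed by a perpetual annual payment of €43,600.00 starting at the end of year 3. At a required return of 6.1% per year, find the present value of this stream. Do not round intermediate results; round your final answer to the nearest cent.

PV of 2-year annuity: €4,340.00 × [1 − (1+0.061)^−2] / 0.061 = 7945.78763
Perpetuity value at year 2: €43,600.00 / 0.061 = 714754.09836
PV of perpetuity: 714754.09836 / (1+0.061)^2 = 634930.05670
Total PV = 7945.78763 + 634930.05670 = 642875.84434

€642875.84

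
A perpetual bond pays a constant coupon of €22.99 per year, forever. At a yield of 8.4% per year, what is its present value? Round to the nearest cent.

Level perpetuity: PV = C / r = €22.99 / 0.084 = €273.69

€273.69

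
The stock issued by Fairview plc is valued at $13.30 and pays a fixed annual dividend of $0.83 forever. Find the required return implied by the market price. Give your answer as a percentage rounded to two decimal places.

P = C/r ⇒ r = C/P = $0.83/$13.30 = 0.062406

6.24%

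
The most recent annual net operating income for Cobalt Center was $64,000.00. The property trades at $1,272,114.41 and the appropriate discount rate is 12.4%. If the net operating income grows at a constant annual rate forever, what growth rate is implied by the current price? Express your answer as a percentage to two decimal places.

7.02%

P = D₀(1+g)/(r−g) ⇒ P(r−g) = D₀(1+g) ⇒ g(P+D₀) = P·r − D₀
g = (P·r − D₀)/(P + D₀) = ($1,272,114.41×0.124 − $64,000.00) / ($1,272,114.41 + $64,000.00) = 0.070160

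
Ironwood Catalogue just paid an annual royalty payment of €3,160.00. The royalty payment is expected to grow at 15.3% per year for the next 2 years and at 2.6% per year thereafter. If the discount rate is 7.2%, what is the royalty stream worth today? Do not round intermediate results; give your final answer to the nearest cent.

€88589.64

D_1 = 3643.48000
D_2 = 4200.93244
Terminal value at year 2: TV = D_2×(1+g_2)/(r−g_2) = 4310.15668/0.046 = 93699.05834
P_0 = D_1/(1+r)^1 + D_2/(1+r)^2 + TV/(1+r)^2
    = 3398.76866 + 3655.57860 + 81535.29664 = 88589.64390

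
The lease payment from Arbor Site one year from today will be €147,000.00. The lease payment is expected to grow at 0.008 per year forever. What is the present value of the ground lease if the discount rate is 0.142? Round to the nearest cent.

Growing perpetuity: P = D₁ / (r − g) = €147,000.0000 / (0.142 − 0.008) = €1,097,014.93

€1097014.93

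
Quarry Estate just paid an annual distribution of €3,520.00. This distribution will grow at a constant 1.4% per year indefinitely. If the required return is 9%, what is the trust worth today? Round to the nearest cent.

€46964.21

D₁ = D₀ × (1 + g) = €3,520.00 × 1.014 = €3,569.2800
Growing perpetuity: P = D₁ / (r − g) = €3,569.2800 / (0.09 − 0.014) = €46,964.21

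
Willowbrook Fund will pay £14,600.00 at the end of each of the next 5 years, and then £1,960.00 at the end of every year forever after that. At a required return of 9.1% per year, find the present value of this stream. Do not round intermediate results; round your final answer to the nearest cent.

£70576.35

PV of 5-year annuity: £14,600.00 × [1 − (1+0.091)^−5] / 0.091 = 56641.86517
Perpetuity value at year 5: £1,960.00 / 0.091 = 21538.46154
PV of perpetuity: 21538.46154 / (1+0.091)^5 = 13934.48512
Total PV = 56641.86517 + 13934.48512 = 70576.35029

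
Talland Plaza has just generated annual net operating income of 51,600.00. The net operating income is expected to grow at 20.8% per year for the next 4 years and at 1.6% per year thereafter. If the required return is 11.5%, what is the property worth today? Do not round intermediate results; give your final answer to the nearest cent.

D_1 = 62332.80000
D_2 = 75298.02240
D_3 = 90960.01106
D_4 = 109879.69336
Terminal value at year 4: TV = D_4×(1+g_2)/(r−g_2) = 111637.76845/0.099 = 1127654.22680
P_0 = D_1/(1+r)^1 + D_2/(1+r)^2 + D_3/(1+r)^3 + D_4/(1+r)^4 + TV/(1+r)^4
    = 55903.85650 + 60566.68938 + 65618.44015 + 71091.54771 + 729585.98462 = 982766.51836

982766.52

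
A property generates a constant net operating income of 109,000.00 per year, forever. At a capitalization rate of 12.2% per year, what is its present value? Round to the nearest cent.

Level perpetuity: PV = C / r = 109,000.00 / 0.122 = 893,442.62

893442.62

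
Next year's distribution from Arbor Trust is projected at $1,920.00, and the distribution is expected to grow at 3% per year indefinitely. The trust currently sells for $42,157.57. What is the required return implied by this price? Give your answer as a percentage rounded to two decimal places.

P = D₁/(r − g) ⇒ r = D₁/P + g = $1,920.0000/$42,157.57 + 0.03 = 0.045543 + 0.03 = 0.075543

7.55%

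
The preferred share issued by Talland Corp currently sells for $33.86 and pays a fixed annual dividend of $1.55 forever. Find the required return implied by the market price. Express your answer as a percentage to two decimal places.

4.58%

P = C/r ⇒ r = C/P = $1.55/$33.86 = 0.045777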